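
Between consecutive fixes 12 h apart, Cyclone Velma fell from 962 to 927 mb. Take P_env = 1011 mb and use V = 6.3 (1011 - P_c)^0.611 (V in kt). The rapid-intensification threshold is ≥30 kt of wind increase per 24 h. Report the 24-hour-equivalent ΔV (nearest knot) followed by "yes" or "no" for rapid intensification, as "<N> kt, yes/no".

53 kt, yes

V₁: ΔP = 49, V ≈ 6.3 × 49^0.611 ≈ 67.93 kt.
V₂: ΔP = 84, V ≈ 6.3 × 84^0.611 ≈ 94.42 kt.
ΔV over 12 h = 26.49 kt → 24 h equivalent = 26.49 × 24/12 ≈ 52.98 kt.
53 kt ≥ 30 kt ⇒ rapid intensification.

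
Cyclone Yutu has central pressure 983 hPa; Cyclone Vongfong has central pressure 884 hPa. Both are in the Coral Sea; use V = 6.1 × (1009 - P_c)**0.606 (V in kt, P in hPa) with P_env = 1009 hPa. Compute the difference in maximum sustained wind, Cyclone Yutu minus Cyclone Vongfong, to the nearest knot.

-70 kt

Cyclone Yutu: ΔP = 26; V ≈ 6.1 × 26^0.606 ≈ 43.93 kt.
Cyclone Vongfong: ΔP = 125; V ≈ 6.1 × 125^0.606 ≈ 113.78 kt.
Difference ≈ 43.93 − 113.78 = -69.85 → -70 kt.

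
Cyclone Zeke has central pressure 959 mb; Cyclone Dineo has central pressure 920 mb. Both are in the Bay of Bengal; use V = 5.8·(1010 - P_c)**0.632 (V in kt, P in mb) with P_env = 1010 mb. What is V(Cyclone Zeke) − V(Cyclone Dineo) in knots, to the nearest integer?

-30 kt

Cyclone Zeke: ΔP = 51; V ≈ 5.8 × 51^0.632 ≈ 69.60 kt.
Cyclone Dineo: ΔP = 90; V ≈ 5.8 × 90^0.632 ≈ 99.66 kt.
Difference ≈ 69.60 − 99.66 = -30.06 → -30 kt.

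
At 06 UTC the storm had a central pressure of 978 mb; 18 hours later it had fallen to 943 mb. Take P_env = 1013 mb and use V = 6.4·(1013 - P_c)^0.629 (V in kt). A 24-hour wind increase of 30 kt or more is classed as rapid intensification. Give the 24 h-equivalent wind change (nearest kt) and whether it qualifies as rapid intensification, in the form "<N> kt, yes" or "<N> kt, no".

44 kt, yes

V₁: ΔP = 35, V ≈ 6.4 × 35^0.629 ≈ 59.90 kt.
V₂: ΔP = 70, V ≈ 6.4 × 70^0.629 ≈ 92.63 kt.
ΔV over 18 h = 32.73 kt → 24 h equivalent = 32.73 × 24/18 ≈ 43.64 kt.
44 kt ≥ 30 kt ⇒ rapid intensification.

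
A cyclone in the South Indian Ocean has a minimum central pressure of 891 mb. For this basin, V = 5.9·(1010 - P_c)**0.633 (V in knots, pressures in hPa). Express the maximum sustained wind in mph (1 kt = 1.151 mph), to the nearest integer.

ΔP = 1010 − 891 = 119 mb.
V ≈ 5.9 × 119^0.633 = 5.9 × 20.598 ≈ 121.527 kt.
121.527 × 1.151 ≈ 139.88 mph → 140 mph.

140 mph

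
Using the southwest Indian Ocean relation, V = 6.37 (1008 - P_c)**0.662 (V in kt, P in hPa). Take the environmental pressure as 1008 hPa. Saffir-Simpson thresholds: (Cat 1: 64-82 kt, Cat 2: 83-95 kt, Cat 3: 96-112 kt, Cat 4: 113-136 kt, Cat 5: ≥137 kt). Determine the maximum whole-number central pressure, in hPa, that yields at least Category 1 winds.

975 hPa

Category 1 begins at V = 64 kt.
Required ΔP = (64/6.37)^(1/0.662) = 10.047^1.511 ≈ 32.63 hPa.
P_c ≤ 1008 − 32.63 = 975.37, so the highest integer P_c is 975 hPa.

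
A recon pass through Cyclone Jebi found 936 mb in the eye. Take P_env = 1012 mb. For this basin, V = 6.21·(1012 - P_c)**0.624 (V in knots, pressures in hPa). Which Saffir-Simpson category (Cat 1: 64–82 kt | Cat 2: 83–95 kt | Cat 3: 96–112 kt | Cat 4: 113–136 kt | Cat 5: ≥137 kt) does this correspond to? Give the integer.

ΔP = 1012 − 936 = 76 mb.
V ≈ 6.21 × 76^0.624 = 6.21 × 14.92 ≈ 93 kt.
93 kt falls in the Category 2 band.

2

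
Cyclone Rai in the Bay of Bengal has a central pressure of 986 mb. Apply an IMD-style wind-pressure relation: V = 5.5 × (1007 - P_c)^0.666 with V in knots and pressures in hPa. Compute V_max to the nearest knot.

42 kt

ΔP = 1007 − 986 = 21 mb.
21^0.666 ≈ 7.596.
V ≈ 5.5 × 7.596 ≈ 41.8 kt.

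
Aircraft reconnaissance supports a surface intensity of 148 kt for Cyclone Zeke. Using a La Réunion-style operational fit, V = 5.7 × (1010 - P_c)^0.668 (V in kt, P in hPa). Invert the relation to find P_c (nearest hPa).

879 hPa

ΔP = (V / 5.7)^(1/0.668) = (148/5.7)^1.497.
148/5.7 = 25.965; 25.965^1.497 ≈ 131.02 hPa.
P_c = 1010 − 131.02 = 878.98 ≈ 879 hPa.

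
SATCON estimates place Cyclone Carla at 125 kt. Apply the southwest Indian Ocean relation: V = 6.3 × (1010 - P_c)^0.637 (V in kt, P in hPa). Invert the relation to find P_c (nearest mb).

ΔP = (V / 6.3)^(1/0.637) = (125/6.3)^1.570.
125/6.3 = 19.841; 19.841^1.570 ≈ 108.89 mb.
P_c = 1010 − 108.89 = 901.11 ≈ 901 mb.

901 mb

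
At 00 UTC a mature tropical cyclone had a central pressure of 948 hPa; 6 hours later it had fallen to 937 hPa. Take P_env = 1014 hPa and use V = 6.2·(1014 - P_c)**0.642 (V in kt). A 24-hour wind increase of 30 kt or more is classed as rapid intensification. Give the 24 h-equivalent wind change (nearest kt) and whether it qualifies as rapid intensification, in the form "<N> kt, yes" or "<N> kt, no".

38 kt, yes

V₁: ΔP = 66, V ≈ 6.2 × 66^0.642 ≈ 91.31 kt.
V₂: ΔP = 77, V ≈ 6.2 × 77^0.642 ≈ 100.81 kt.
ΔV over 6 h = 9.50 kt → 24 h equivalent = 9.50 × 24/6 ≈ 38.00 kt.
38 kt ≥ 30 kt ⇒ rapid intensification.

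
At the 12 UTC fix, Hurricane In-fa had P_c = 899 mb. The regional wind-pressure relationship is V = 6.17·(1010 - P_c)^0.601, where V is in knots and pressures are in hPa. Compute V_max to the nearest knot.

105 kt

ΔP = 1010 − 899 = 111 mb.
111^0.601 ≈ 16.953.
V ≈ 6.17 × 16.953 ≈ 104.6 kt.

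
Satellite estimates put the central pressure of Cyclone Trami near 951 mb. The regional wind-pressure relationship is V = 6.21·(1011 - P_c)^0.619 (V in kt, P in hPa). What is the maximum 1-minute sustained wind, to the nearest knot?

78 kt

ΔP = 1011 − 951 = 60 mb.
60^0.619 ≈ 12.609.
V ≈ 6.21 × 12.609 ≈ 78.3 kt.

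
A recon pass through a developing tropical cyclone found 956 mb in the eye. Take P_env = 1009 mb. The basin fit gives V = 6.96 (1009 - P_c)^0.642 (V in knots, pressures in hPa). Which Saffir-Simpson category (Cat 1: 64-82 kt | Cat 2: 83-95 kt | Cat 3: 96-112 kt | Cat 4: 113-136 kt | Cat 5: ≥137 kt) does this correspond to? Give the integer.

ΔP = 1009 − 956 = 53 mb.
V ≈ 6.96 × 53^0.642 = 6.96 × 12.79 ≈ 89 kt.
89 kt falls in the Category 2 band.

2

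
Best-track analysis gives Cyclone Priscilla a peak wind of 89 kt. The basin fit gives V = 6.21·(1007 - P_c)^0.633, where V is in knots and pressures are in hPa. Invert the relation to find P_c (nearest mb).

ΔP = (V / 6.21)^(1/0.633) = (89/6.21)^1.580.
89/6.21 = 14.332; 14.332^1.580 ≈ 67.10 mb.
P_c = 1007 − 67.10 = 939.90 ≈ 940 mb.

940 mb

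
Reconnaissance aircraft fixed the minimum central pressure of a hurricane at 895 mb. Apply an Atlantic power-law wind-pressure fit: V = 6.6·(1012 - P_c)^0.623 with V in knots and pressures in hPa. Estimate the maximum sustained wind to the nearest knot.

128 kt

ΔP = 1012 − 895 = 117 mb.
117^0.623 ≈ 19.430.
V ≈ 6.6 × 19.430 ≈ 128.2 kt.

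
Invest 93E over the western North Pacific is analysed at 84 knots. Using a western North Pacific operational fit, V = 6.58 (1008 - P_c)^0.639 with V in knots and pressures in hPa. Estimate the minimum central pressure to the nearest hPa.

ΔP = (V / 6.58)^(1/0.639) = (84/6.58)^1.565.
84/6.58 = 12.766; 12.766^1.565 ≈ 53.82 hPa.
P_c = 1008 − 53.82 = 954.18 ≈ 954 hPa.

954 hPa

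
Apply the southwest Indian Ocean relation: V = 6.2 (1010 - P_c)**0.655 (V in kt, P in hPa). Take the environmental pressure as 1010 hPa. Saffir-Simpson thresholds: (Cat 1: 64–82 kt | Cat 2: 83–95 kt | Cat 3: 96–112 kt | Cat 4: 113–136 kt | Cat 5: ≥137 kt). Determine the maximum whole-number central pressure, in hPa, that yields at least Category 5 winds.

Category 5 begins at V = 137 kt.
Required ΔP = (137/6.2)^(1/0.655) = 22.097^1.527 ≈ 112.83 hPa.
P_c ≤ 1010 − 112.83 = 897.17, so the highest integer P_c is 897 hPa.

897 hPa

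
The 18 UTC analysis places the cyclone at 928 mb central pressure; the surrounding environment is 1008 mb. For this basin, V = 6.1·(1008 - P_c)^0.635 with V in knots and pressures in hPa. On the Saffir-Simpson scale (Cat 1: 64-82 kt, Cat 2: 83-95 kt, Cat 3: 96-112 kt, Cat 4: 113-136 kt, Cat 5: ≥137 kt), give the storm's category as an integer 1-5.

ΔP = 1008 − 928 = 80 mb.
V ≈ 6.1 × 80^0.635 = 6.1 × 16.16 ≈ 99 kt.
99 kt falls in the Category 3 band.

3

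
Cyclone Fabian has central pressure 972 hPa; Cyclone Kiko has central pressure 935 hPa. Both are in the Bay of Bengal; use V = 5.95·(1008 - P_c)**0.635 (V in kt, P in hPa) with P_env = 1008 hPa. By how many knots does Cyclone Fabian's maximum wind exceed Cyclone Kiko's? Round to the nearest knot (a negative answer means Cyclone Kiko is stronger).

Cyclone Fabian: ΔP = 36; V ≈ 5.95 × 36^0.635 ≈ 57.91 kt.
Cyclone Kiko: ΔP = 73; V ≈ 5.95 × 73^0.635 ≈ 90.73 kt.
Difference ≈ 57.91 − 90.73 = -32.82 → -33 kt.

-33 kt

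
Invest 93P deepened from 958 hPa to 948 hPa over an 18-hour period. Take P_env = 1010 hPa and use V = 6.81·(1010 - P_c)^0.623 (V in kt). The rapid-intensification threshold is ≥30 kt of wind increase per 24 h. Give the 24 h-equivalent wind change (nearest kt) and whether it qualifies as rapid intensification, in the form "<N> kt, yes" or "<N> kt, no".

12 kt, no

V₁: ΔP = 52, V ≈ 6.81 × 52^0.623 ≈ 79.84 kt.
V₂: ΔP = 62, V ≈ 6.81 × 62^0.623 ≈ 89.09 kt.
ΔV over 18 h = 9.25 kt → 24 h equivalent = 9.25 × 24/18 ≈ 12.33 kt.
12 kt < 30 kt ⇒ not rapid intensification.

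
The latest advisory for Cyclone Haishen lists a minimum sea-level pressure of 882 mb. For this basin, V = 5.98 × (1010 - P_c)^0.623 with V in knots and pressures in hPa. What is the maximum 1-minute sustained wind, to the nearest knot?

ΔP = 1010 − 882 = 128 mb.
128^0.623 ≈ 20.549.
V ≈ 5.98 × 20.549 ≈ 122.9 kt.

123 kt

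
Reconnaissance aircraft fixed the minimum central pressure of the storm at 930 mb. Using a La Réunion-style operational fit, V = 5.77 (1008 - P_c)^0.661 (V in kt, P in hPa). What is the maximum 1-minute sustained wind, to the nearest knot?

ΔP = 1008 − 930 = 78 mb.
78^0.661 ≈ 17.810.
V ≈ 5.77 × 17.810 ≈ 102.8 kt.

103 kt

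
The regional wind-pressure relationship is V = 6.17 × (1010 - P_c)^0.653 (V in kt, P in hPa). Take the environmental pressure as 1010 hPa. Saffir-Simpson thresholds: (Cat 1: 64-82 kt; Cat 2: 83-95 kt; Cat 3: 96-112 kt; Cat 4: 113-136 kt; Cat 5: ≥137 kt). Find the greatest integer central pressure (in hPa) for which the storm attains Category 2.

Category 2 begins at V = 83 kt.
Required ΔP = (83/6.17)^(1/0.653) = 13.452^1.531 ≈ 53.53 hPa.
P_c ≤ 1010 − 53.53 = 956.47, so the highest integer P_c is 956 hPa.

956 hPa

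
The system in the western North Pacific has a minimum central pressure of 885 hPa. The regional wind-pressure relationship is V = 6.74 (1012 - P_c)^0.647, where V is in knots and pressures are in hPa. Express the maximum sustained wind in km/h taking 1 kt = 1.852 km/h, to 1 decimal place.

ΔP = 1012 − 885 = 127 hPa.
V ≈ 6.74 × 127^0.647 = 6.74 × 22.970 ≈ 154.818 kt.
154.818 × 1.852 ≈ 286.72 km/h → 286.7 km/h.

286.7 km/h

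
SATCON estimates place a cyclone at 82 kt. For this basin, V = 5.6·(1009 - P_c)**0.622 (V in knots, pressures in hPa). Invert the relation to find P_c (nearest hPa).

ΔP = (V / 5.6)^(1/0.622) = (82/5.6)^1.608.
82/5.6 = 14.643; 14.643^1.608 ≈ 74.82 hPa.
P_c = 1009 − 74.82 = 934.18 ≈ 934 hPa.

934 hPa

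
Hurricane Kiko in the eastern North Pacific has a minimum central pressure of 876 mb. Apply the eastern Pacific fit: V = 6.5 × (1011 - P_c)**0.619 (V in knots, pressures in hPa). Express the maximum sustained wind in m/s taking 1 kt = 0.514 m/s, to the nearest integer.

ΔP = 1011 − 876 = 135 mb.
V ≈ 6.5 × 135^0.619 = 6.5 × 20.829 ≈ 135.391 kt.
135.391 × 0.514 ≈ 69.59 m/s → 70 m/s.

70 m/s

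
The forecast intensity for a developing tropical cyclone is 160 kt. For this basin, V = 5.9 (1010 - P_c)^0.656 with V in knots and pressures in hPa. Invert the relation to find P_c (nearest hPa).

ΔP = (V / 5.9)^(1/0.656) = (160/5.9)^1.524.
160/5.9 = 27.119; 27.119^1.524 ≈ 153.06 hPa.
P_c = 1010 − 153.06 = 856.94 ≈ 857 hPa.

857 hPa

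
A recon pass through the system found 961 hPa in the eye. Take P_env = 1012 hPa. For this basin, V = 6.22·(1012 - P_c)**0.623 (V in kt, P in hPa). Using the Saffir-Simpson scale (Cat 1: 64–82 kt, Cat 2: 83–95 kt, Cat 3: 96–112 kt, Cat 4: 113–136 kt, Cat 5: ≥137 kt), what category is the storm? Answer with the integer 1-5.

ΔP = 1012 − 961 = 51 hPa.
V ≈ 6.22 × 51^0.623 = 6.22 × 11.58 ≈ 72 kt.
72 kt falls in the Category 1 band.

1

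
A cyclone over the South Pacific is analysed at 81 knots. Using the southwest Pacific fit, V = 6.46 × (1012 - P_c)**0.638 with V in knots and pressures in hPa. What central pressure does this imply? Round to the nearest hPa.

959 hPa

ΔP = (V / 6.46)^(1/0.638) = (81/6.46)^1.567.
81/6.46 = 12.539; 12.539^1.567 ≈ 52.65 hPa.
P_c = 1012 − 52.65 = 959.35 ≈ 959 hPa.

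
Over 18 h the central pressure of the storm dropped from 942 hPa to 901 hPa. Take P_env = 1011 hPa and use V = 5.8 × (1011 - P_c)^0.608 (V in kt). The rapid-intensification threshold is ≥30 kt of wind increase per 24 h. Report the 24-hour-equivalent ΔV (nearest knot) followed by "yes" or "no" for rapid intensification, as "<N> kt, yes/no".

33 kt, yes

V₁: ΔP = 69, V ≈ 5.8 × 69^0.608 ≈ 76.11 kt.
V₂: ΔP = 110, V ≈ 5.8 × 110^0.608 ≈ 101.06 kt.
ΔV over 18 h = 24.95 kt → 24 h equivalent = 24.95 × 24/18 ≈ 33.27 kt.
33 kt ≥ 30 kt ⇒ rapid intensification.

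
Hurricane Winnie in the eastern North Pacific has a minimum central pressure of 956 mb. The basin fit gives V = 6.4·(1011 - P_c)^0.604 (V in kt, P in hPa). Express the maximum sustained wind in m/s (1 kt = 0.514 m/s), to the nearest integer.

37 m/s

ΔP = 1011 − 956 = 55 mb.
V ≈ 6.4 × 55^0.604 = 6.4 × 11.251 ≈ 72.004 kt.
72.004 × 0.514 ≈ 37.01 m/s → 37 m/s.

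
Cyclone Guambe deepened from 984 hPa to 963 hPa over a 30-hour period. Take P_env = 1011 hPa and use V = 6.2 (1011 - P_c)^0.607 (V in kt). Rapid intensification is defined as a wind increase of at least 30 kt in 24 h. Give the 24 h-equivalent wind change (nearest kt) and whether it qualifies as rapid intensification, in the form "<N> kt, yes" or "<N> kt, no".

V₁: ΔP = 27, V ≈ 6.2 × 27^0.607 ≈ 45.84 kt.
V₂: ΔP = 48, V ≈ 6.2 × 48^0.607 ≈ 65.00 kt.
ΔV over 30 h = 19.16 kt → 24 h equivalent = 19.16 × 24/30 ≈ 15.33 kt.
15 kt < 30 kt ⇒ not rapid intensification.

15 kt, no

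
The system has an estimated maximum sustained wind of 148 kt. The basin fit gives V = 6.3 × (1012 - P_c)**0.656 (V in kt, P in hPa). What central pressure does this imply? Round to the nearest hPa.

889 hPa

ΔP = (V / 6.3)^(1/0.656) = (148/6.3)^1.524.
148/6.3 = 23.492; 23.492^1.524 ≈ 122.98 hPa.
P_c = 1012 − 122.98 = 889.02 ≈ 889 hPa.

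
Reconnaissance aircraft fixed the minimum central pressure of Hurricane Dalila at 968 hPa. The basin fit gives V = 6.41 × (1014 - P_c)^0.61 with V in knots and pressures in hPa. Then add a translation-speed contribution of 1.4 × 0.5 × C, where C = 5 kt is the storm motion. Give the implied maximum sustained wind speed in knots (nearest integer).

70 kt

ΔP = 1014 − 968 = 46 hPa.
46^0.61 ≈ 10.334.
V ≈ 6.41 × 10.334 ≈ 66.2 kt.
Translation term: 1.4 × 0.5 × 5 = 3.5 kt.
Corrected V ≈ 69.7 kt → 70 kt.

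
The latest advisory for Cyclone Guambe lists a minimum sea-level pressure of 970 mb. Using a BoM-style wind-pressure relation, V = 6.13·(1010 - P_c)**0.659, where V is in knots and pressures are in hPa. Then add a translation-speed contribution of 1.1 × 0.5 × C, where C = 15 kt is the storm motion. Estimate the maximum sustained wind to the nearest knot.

78 kt

ΔP = 1010 − 970 = 40 mb.
40^0.659 ≈ 11.370.
V ≈ 6.13 × 11.370 ≈ 69.7 kt.
Translation term: 1.1 × 0.5 × 15 = 8.25 kt.
Corrected V ≈ 77.95 kt → 78 kt.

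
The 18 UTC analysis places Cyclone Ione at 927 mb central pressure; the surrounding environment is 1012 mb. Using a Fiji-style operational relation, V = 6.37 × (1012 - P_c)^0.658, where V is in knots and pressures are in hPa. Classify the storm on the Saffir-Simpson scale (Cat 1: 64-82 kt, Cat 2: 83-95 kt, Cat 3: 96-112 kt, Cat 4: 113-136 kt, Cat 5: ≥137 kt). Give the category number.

4

ΔP = 1012 − 927 = 85 mb.
V ≈ 6.37 × 85^0.658 = 6.37 × 18.60 ≈ 118 kt.
118 kt falls in the Category 4 band.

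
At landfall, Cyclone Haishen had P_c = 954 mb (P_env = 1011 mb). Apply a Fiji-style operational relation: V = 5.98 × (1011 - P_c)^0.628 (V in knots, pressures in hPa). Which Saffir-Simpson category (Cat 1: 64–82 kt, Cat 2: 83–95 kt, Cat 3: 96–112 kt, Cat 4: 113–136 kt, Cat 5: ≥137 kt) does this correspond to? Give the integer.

1

ΔP = 1011 − 954 = 57 mb.
V ≈ 5.98 × 57^0.628 = 5.98 × 12.67 ≈ 76 kt.
76 kt falls in the Category 1 band.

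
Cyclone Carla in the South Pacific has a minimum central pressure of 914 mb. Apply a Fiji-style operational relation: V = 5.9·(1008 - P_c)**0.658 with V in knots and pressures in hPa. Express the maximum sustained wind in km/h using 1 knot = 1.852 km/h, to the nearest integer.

ΔP = 1008 − 914 = 94 mb.
V ≈ 5.9 × 94^0.658 = 5.9 × 19.876 ≈ 117.265 kt.
117.265 × 1.852 ≈ 217.18 km/h → 217 km/h.

217 km/h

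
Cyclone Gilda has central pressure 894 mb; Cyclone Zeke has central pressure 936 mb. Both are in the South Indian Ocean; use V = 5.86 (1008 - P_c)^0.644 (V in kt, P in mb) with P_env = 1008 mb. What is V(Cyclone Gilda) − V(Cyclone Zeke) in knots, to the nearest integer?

32 kt

Cyclone Gilda: ΔP = 114; V ≈ 5.86 × 114^0.644 ≈ 123.75 kt.
Cyclone Zeke: ΔP = 72; V ≈ 5.86 × 72^0.644 ≈ 92.05 kt.
Difference ≈ 123.75 − 92.05 = 31.70 → 32 kt.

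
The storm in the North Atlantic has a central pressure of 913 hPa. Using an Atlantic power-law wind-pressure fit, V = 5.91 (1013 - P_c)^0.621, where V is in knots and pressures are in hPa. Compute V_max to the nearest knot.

103 kt

ΔP = 1013 − 913 = 100 hPa.
100^0.621 ≈ 17.458.
V ≈ 5.91 × 17.458 ≈ 103.2 kt.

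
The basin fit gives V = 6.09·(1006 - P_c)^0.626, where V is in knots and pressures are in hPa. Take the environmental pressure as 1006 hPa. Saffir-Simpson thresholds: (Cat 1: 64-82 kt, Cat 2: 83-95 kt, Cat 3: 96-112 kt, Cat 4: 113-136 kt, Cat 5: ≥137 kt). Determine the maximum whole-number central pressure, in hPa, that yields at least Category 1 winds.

963 hPa

Category 1 begins at V = 64 kt.
Required ΔP = (64/6.09)^(1/0.626) = 10.509^1.597 ≈ 42.84 hPa.
P_c ≤ 1006 − 42.84 = 963.16, so the highest integer P_c is 963 hPa.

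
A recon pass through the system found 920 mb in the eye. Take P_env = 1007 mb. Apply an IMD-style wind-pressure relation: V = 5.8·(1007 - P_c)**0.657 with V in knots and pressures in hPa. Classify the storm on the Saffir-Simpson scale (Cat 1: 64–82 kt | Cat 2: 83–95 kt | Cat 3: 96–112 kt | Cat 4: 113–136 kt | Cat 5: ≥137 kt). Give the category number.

ΔP = 1007 − 920 = 87 mb.
V ≈ 5.8 × 87^0.657 = 5.8 × 18.80 ≈ 109 kt.
109 kt falls in the Category 3 band.

3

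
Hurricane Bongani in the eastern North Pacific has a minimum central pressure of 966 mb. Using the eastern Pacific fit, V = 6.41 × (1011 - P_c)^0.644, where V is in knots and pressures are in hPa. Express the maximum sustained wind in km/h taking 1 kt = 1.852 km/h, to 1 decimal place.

ΔP = 1011 − 966 = 45 mb.
V ≈ 6.41 × 45^0.644 = 6.41 × 11.606 ≈ 74.392 kt.
74.392 × 1.852 ≈ 137.77 km/h → 137.8 km/h.

137.8 km/h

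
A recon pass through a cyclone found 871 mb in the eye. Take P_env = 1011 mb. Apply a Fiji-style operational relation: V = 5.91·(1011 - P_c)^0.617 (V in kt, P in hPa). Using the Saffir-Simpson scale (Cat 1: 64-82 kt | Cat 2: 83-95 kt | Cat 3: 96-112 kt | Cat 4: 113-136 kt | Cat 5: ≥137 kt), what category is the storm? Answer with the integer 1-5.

4

ΔP = 1011 − 871 = 140 mb.
V ≈ 5.91 × 140^0.617 = 5.91 × 21.09 ≈ 125 kt.
125 kt falls in the Category 4 band.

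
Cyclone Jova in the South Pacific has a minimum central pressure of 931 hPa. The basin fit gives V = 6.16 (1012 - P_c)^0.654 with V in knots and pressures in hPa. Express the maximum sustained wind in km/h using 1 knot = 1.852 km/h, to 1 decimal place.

202.0 km/h

ΔP = 1012 − 931 = 81 hPa.
V ≈ 6.16 × 81^0.654 = 6.16 × 17.707 ≈ 109.076 kt.
109.076 × 1.852 ≈ 202.01 km/h → 202.0 km/h.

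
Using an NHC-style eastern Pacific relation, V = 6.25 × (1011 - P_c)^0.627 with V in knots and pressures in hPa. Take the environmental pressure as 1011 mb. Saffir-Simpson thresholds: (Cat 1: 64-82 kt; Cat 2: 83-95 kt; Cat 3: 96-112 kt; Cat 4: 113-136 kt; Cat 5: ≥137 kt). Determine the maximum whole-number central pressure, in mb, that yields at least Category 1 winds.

970 mb

Category 1 begins at V = 64 kt.
Required ΔP = (64/6.25)^(1/0.627) = 10.240^1.595 ≈ 40.86 mb.
P_c ≤ 1011 − 40.86 = 970.14, so the highest integer P_c is 970 mb.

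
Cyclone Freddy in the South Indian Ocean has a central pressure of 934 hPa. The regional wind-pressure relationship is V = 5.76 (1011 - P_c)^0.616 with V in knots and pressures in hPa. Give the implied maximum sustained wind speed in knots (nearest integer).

ΔP = 1011 − 934 = 77 hPa.
77^0.616 ≈ 14.524.
V ≈ 5.76 × 14.524 ≈ 83.7 kt.

84 kt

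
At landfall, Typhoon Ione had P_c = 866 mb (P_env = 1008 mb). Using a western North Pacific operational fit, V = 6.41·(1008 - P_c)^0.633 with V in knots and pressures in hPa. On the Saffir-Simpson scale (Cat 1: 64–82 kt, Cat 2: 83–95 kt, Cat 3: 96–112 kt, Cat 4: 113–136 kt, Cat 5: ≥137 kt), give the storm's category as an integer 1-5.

ΔP = 1008 − 866 = 142 mb.
V ≈ 6.41 × 142^0.633 = 6.41 × 23.04 ≈ 148 kt.
148 kt falls in the Category 5 band.

5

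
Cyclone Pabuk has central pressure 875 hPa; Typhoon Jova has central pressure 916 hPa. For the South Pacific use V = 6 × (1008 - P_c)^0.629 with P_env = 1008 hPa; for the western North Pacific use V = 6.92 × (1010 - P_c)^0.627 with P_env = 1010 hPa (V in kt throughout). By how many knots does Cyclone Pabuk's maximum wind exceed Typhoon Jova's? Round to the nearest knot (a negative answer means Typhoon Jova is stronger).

11 kt

Cyclone Pabuk: ΔP = 133; V ≈ 6 × 133^0.629 ≈ 130.03 kt.
Typhoon Jova: ΔP = 94; V ≈ 6.92 × 94^0.627 ≈ 119.47 kt.
Difference ≈ 130.03 − 119.47 = 10.56 → 11 kt.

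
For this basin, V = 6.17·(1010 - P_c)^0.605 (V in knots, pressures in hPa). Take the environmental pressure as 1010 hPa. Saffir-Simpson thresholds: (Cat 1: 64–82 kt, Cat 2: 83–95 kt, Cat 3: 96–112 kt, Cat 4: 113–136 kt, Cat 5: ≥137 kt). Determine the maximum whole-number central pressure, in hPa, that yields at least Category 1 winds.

962 hPa

Category 1 begins at V = 64 kt.
Required ΔP = (64/6.17)^(1/0.605) = 10.373^1.653 ≈ 47.77 hPa.
P_c ≤ 1010 − 47.77 = 962.23, so the highest integer P_c is 962 hPa.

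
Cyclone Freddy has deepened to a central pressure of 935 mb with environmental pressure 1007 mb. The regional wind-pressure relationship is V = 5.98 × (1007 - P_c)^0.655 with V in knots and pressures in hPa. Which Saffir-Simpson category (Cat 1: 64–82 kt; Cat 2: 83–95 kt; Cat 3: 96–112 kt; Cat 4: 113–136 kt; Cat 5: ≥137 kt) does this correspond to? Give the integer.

3

ΔP = 1007 − 935 = 72 mb.
V ≈ 5.98 × 72^0.655 = 5.98 × 16.46 ≈ 98 kt.
98 kt falls in the Category 3 band.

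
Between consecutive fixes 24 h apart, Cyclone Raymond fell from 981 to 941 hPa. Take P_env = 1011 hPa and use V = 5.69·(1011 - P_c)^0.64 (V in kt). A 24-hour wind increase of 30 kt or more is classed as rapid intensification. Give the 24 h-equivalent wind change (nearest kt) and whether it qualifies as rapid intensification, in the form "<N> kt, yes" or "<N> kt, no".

36 kt, yes

V₁: ΔP = 30, V ≈ 5.69 × 30^0.64 ≈ 50.17 kt.
V₂: ΔP = 70, V ≈ 5.69 × 70^0.64 ≈ 86.29 kt.
ΔV over 24 h = 36.12 kt → 24 h equivalent = 36.12 × 24/24 ≈ 36.12 kt.
36 kt ≥ 30 kt ⇒ rapid intensification.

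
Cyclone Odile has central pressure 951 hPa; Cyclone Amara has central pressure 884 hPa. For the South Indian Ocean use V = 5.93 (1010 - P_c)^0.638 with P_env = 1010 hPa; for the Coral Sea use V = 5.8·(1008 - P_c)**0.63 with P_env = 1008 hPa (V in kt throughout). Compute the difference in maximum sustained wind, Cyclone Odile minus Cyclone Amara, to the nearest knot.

Cyclone Odile: ΔP = 59; V ≈ 5.93 × 59^0.638 ≈ 79.96 kt.
Cyclone Amara: ΔP = 124; V ≈ 5.8 × 124^0.63 ≈ 120.86 kt.
Difference ≈ 79.96 − 120.86 = -40.90 → -41 kt.

-41 kt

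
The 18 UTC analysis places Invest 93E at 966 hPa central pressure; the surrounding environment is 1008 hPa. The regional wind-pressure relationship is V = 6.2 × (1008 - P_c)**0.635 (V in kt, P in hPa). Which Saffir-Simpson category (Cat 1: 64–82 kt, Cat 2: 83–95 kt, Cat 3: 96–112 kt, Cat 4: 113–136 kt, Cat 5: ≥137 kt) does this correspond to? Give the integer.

1

ΔP = 1008 − 966 = 42 hPa.
V ≈ 6.2 × 42^0.635 = 6.2 × 10.73 ≈ 67 kt.
67 kt falls in the Category 1 band.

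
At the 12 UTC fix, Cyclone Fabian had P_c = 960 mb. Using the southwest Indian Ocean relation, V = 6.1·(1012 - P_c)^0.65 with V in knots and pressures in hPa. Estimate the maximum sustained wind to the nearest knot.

80 kt

ΔP = 1012 − 960 = 52 mb.
52^0.65 ≈ 13.044.
V ≈ 6.1 × 13.044 ≈ 79.6 kt.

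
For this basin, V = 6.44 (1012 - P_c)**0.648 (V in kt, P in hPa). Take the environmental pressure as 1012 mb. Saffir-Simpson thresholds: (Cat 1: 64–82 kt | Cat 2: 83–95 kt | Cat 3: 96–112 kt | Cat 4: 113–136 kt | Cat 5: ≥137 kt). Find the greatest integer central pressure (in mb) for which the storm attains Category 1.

Category 1 begins at V = 64 kt.
Required ΔP = (64/6.44)^(1/0.648) = 9.938^1.543 ≈ 34.60 mb.
P_c ≤ 1012 − 34.60 = 977.40, so the highest integer P_c is 977 mb.

977 mb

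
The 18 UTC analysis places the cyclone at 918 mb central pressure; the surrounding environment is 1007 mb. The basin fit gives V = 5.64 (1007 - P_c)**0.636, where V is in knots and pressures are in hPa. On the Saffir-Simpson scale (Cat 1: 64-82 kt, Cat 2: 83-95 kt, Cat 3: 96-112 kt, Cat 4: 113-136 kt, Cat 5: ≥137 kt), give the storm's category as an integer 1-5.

3

ΔP = 1007 − 918 = 89 mb.
V ≈ 5.64 × 89^0.636 = 5.64 × 17.37 ≈ 98 kt.
98 kt falls in the Category 3 band.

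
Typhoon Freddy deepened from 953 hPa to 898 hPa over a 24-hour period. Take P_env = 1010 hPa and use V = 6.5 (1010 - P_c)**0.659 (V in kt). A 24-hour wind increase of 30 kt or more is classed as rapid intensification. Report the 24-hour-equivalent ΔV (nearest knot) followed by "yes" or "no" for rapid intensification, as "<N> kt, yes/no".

52 kt, yes

V₁: ΔP = 57, V ≈ 6.5 × 57^0.659 ≈ 93.33 kt.
V₂: ΔP = 112, V ≈ 6.5 × 112^0.659 ≈ 145.66 kt.
ΔV over 24 h = 52.33 kt → 24 h equivalent = 52.33 × 24/24 ≈ 52.33 kt.
52 kt ≥ 30 kt ⇒ rapid intensification.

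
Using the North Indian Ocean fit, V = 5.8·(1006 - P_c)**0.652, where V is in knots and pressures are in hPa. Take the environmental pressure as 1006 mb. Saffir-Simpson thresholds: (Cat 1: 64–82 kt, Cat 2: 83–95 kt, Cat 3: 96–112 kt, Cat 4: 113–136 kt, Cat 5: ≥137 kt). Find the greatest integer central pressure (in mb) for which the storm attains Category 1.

966 mb

Category 1 begins at V = 64 kt.
Required ΔP = (64/5.8)^(1/0.652) = 11.034^1.534 ≈ 39.75 mb.
P_c ≤ 1006 − 39.75 = 966.25, so the highest integer P_c is 966 mb.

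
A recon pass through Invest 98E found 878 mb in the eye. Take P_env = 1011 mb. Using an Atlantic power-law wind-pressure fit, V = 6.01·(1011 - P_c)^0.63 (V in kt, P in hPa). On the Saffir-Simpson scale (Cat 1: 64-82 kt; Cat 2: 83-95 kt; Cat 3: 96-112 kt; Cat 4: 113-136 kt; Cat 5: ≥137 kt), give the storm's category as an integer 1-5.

ΔP = 1011 − 878 = 133 mb.
V ≈ 6.01 × 133^0.63 = 6.01 × 21.78 ≈ 131 kt.
131 kt falls in the Category 4 band.

4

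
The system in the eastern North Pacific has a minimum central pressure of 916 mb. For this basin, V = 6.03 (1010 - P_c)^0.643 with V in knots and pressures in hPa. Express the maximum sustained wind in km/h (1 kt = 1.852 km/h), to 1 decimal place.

207.3 km/h

ΔP = 1010 − 916 = 94 mb.
V ≈ 6.03 × 94^0.643 = 6.03 × 18.566 ≈ 111.954 kt.
111.954 × 1.852 ≈ 207.34 km/h → 207.3 km/h.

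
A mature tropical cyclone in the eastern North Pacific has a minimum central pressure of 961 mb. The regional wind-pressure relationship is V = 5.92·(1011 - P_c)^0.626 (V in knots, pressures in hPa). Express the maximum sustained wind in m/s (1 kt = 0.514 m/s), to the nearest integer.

35 m/s

ΔP = 1011 − 961 = 50 mb.
V ≈ 5.92 × 50^0.626 = 5.92 × 11.576 ≈ 68.529 kt.
68.529 × 0.514 ≈ 35.22 m/s → 35 m/s.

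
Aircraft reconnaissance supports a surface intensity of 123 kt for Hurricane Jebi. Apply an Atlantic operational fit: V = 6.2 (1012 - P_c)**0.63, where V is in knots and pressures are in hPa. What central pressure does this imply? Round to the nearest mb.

897 mb

ΔP = (V / 6.2)^(1/0.63) = (123/6.2)^1.587.
123/6.2 = 19.839; 19.839^1.587 ≈ 114.70 mb.
P_c = 1012 − 114.70 = 897.30 ≈ 897 mb.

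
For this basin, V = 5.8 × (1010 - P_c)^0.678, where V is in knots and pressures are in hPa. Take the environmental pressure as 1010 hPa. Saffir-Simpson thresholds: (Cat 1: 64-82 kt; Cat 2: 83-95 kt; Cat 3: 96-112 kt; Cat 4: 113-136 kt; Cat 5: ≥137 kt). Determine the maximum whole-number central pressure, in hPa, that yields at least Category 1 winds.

Category 1 begins at V = 64 kt.
Required ΔP = (64/5.8)^(1/0.678) = 11.034^1.475 ≈ 34.51 hPa.
P_c ≤ 1010 − 34.51 = 975.49, so the highest integer P_c is 975 hPa.

975 hPa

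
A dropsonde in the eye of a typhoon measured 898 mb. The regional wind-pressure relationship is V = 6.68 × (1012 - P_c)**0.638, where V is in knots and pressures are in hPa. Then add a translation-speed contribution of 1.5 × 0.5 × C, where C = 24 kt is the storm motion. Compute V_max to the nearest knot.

155 kt

ΔP = 1012 − 898 = 114 mb.
114^0.638 ≈ 20.526.
V ≈ 6.68 × 20.526 ≈ 137.1 kt.
Translation term: 1.5 × 0.5 × 24 = 18 kt.
Corrected V ≈ 155.1 kt → 155 kt.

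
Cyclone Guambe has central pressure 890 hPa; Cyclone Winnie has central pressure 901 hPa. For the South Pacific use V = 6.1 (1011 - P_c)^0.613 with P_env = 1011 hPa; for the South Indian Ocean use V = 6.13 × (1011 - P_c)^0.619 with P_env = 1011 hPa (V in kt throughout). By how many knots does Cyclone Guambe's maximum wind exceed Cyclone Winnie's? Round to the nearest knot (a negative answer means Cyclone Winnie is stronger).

Cyclone Guambe: ΔP = 121; V ≈ 6.1 × 121^0.613 ≈ 115.37 kt.
Cyclone Winnie: ΔP = 110; V ≈ 6.13 × 110^0.619 ≈ 112.48 kt.
Difference ≈ 115.37 − 112.48 = 2.89 → 3 kt.

3 kt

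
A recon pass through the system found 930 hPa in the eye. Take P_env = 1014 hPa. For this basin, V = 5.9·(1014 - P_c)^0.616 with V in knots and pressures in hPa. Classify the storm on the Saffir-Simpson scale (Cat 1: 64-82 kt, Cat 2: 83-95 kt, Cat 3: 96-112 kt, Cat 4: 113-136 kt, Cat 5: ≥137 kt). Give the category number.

2

ΔP = 1014 − 930 = 84 hPa.
V ≈ 5.9 × 84^0.616 = 5.9 × 15.32 ≈ 90 kt.
90 kt falls in the Category 2 band.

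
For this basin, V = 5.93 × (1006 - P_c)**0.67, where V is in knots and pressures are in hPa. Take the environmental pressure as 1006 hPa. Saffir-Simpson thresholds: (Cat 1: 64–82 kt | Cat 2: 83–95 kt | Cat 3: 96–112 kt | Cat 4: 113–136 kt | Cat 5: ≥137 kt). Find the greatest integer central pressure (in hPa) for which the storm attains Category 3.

942 hPa

Category 3 begins at V = 96 kt.
Required ΔP = (96/5.93)^(1/0.67) = 16.189^1.493 ≈ 63.80 hPa.
P_c ≤ 1006 − 63.80 = 942.20, so the highest integer P_c is 942 hPa.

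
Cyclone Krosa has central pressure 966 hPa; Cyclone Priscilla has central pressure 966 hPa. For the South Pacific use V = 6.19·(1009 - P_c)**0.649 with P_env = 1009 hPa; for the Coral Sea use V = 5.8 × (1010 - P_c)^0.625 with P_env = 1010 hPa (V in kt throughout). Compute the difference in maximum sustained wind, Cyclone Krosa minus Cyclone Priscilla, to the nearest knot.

9 kt

Cyclone Krosa: ΔP = 43; V ≈ 6.19 × 43^0.649 ≈ 71.09 kt.
Cyclone Priscilla: ΔP = 44; V ≈ 5.8 × 44^0.625 ≈ 61.74 kt.
Difference ≈ 71.09 − 61.74 = 9.35 → 9 kt.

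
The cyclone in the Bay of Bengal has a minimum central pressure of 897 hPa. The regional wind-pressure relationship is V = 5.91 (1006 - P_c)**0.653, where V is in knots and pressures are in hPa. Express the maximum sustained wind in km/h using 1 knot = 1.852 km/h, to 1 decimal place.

234.2 km/h

ΔP = 1006 − 897 = 109 hPa.
V ≈ 5.91 × 109^0.653 = 5.91 × 21.401 ≈ 126.481 kt.
126.481 × 1.852 ≈ 234.24 km/h → 234.2 km/h.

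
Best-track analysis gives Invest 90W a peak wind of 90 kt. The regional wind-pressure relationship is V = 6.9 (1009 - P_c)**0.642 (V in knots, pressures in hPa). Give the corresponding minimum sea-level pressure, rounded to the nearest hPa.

ΔP = (V / 6.9)^(1/0.642) = (90/6.9)^1.558.
90/6.9 = 13.043; 13.043^1.558 ≈ 54.62 hPa.
P_c = 1009 − 54.62 = 954.38 ≈ 954 hPa.

954 hPa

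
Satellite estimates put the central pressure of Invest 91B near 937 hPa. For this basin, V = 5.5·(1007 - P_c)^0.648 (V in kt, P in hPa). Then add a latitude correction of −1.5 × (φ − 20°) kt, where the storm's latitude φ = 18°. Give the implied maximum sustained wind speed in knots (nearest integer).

89 kt

ΔP = 1007 − 937 = 70 hPa.
70^0.648 ≈ 15.690.
V ≈ 5.5 × 15.690 ≈ 86.3 kt.
Latitude correction: −1.5 × (18 − 20) = 3 kt.
Corrected V ≈ 89.3 kt → 89 kt.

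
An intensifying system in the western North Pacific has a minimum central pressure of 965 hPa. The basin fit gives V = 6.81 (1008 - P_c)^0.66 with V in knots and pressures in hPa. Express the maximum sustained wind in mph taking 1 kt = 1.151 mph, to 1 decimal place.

93.8 mph

ΔP = 1008 − 965 = 43 hPa.
V ≈ 6.81 × 43^0.66 = 6.81 × 11.970 ≈ 81.515 kt.
81.515 × 1.151 ≈ 93.82 mph → 93.8 mph.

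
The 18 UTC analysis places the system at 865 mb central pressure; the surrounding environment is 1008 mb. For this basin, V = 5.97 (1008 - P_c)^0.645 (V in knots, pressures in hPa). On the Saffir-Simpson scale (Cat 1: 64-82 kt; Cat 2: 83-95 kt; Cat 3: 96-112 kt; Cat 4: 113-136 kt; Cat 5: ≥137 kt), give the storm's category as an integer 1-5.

ΔP = 1008 − 865 = 143 mb.
V ≈ 5.97 × 143^0.645 = 5.97 × 24.56 ≈ 147 kt.
147 kt falls in the Category 5 band.

5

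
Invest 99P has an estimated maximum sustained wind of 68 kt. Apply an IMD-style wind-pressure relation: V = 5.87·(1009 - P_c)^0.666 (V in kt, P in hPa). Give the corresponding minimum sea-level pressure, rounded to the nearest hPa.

ΔP = (V / 5.87)^(1/0.666) = (68/5.87)^1.502.
68/5.87 = 11.584; 11.584^1.502 ≈ 39.57 hPa.
P_c = 1009 − 39.57 = 969.43 ≈ 969 hPa.

969 hPa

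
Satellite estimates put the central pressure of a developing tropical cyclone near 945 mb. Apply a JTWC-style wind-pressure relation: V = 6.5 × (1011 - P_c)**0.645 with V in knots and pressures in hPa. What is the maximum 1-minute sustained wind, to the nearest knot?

ΔP = 1011 − 945 = 66 mb.
66^0.645 ≈ 14.914.
V ≈ 6.5 × 14.914 ≈ 96.9 kt.

97 kt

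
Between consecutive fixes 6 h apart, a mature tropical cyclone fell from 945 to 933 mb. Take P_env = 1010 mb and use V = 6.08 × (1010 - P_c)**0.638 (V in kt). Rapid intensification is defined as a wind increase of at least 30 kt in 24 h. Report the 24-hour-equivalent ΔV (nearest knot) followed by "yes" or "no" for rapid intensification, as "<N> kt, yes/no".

40 kt, yes

V₁: ΔP = 65, V ≈ 6.08 × 65^0.638 ≈ 87.21 kt.
V₂: ΔP = 77, V ≈ 6.08 × 77^0.638 ≈ 97.16 kt.
ΔV over 6 h = 9.95 kt → 24 h equivalent = 9.95 × 24/6 ≈ 39.80 kt.
40 kt ≥ 30 kt ⇒ rapid intensification.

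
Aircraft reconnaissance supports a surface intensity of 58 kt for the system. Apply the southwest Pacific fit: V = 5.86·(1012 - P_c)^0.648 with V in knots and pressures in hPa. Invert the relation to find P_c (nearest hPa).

ΔP = (V / 5.86)^(1/0.648) = (58/5.86)^1.543.
58/5.86 = 9.898; 9.898^1.543 ≈ 34.38 hPa.
P_c = 1012 − 34.38 = 977.62 ≈ 978 hPa.

978 hPa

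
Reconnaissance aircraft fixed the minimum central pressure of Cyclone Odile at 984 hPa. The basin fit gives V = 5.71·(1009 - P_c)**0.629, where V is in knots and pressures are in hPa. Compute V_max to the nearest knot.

43 kt

ΔP = 1009 − 984 = 25 hPa.
25^0.629 ≈ 7.574.
V ≈ 5.71 × 7.574 ≈ 43.2 kt.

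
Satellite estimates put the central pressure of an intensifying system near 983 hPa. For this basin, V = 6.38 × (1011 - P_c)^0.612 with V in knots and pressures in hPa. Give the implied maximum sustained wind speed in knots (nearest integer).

ΔP = 1011 − 983 = 28 hPa.
28^0.612 ≈ 7.685.
V ≈ 6.38 × 7.685 ≈ 49.0 kt.

49 kt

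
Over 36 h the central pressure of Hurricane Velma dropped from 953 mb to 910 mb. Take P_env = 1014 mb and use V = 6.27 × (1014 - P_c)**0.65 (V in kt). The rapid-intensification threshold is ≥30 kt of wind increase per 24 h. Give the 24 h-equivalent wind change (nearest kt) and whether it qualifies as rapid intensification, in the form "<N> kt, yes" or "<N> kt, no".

V₁: ΔP = 61, V ≈ 6.27 × 61^0.65 ≈ 90.73 kt.
V₂: ΔP = 104, V ≈ 6.27 × 104^0.65 ≈ 128.33 kt.
ΔV over 36 h = 37.60 kt → 24 h equivalent = 37.60 × 24/36 ≈ 25.07 kt.
25 kt < 30 kt ⇒ not rapid intensification.

25 kt, no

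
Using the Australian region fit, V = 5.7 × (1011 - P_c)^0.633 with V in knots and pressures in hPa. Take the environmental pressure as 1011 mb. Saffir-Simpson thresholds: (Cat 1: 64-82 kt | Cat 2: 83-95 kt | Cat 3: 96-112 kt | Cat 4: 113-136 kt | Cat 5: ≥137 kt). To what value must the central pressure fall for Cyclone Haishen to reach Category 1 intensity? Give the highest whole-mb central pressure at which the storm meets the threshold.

Category 1 begins at V = 64 kt.
Required ΔP = (64/5.7)^(1/0.633) = 11.228^1.580 ≈ 45.63 mb.
P_c ≤ 1011 − 45.63 = 965.37, so the highest integer P_c is 965 mb.

965 mb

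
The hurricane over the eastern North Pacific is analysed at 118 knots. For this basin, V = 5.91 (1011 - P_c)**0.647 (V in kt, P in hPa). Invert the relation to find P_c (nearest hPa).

909 hPa

ΔP = (V / 5.91)^(1/0.647) = (118/5.91)^1.546.
118/5.91 = 19.966; 19.966^1.546 ≈ 102.27 hPa.
P_c = 1011 − 102.27 = 908.73 ≈ 909 hPa.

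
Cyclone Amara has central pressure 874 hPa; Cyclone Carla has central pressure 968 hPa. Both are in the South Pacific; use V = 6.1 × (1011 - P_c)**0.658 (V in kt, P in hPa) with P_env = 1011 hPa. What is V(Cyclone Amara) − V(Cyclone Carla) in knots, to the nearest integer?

Cyclone Amara: ΔP = 137; V ≈ 6.1 × 137^0.658 ≈ 155.34 kt.
Cyclone Carla: ΔP = 43; V ≈ 6.1 × 43^0.658 ≈ 72.47 kt.
Difference ≈ 155.34 − 72.47 = 82.87 → 83 kt.

83 kt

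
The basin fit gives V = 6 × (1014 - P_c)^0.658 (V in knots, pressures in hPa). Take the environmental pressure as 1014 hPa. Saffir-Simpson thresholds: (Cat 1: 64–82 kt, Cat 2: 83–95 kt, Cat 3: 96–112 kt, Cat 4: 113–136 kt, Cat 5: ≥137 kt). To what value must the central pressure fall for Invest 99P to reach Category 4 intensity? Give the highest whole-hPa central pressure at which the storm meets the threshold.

927 hPa

Category 4 begins at V = 113 kt.
Required ΔP = (113/6)^(1/0.658) = 18.833^1.520 ≈ 86.61 hPa.
P_c ≤ 1014 − 86.61 = 927.39, so the highest integer P_c is 927 hPa.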